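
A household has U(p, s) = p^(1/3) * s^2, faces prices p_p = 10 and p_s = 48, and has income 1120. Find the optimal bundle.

MU_p = 1/3·p^(-2/3)·s^2 and MU_s = 2·p^(1/3)·s.
MRS = MU_p/MU_s = (1/6)·s/p.
Tangency: set MRS = p_p/p_s = 10/48 = 5/24.
So (1/6)·s/p = 5/24, i.e. s = 1.25·p.
Substitute into the budget 10·p + 48·s = 1120: 70·p = 1120, so p* = 16.
Then s* = 1.25·16 = 20.

p* = 16, s* = 20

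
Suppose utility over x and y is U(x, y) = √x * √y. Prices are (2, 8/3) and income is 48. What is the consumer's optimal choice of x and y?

MU_x = 0.5·x^(-0.5)·√y and MU_y = 0.5·√x·y^(-0.5).
MRS = MU_x/MU_y = y/x.
Tangency: set MRS = p_x/p_y = 2/(8/3) = 0.75.
So y/x = 0.75, i.e. y = 0.75·x.
Substitute into the budget 2·x + (8/3)·y = 48: 4·x = 48, so x* = 12.
Then y* = 0.75·12 = 9.

x* = 12, y* = 9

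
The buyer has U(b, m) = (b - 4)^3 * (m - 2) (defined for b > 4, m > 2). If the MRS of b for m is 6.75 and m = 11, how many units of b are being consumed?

MU_b = 3·(b−4)^2·(m−2), MU_m = (b−4)^3.
MRS = (3/1)·(m−2)/(b−4).
Substitute m = 11: MRS = 27/(b − 4). Setting this equal to 6.75 gives b − 4 = 27/6.75 = 4, so b = 8.

b = 8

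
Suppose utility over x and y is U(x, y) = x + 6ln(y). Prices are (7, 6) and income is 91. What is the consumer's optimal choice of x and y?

x* = 7, y* = 7

MU_x = 1, MU_y = 6/y.
MRS = 1 ÷ (6/y).
Tangency: set MRS = p_x/p_y = 7/6.
MRS depends only on y: (1/6)·y = 7/6 ⇒ y* = (7/6)/(1/6) = 7.
From the budget, 7·x = 91 − 6·7 = 49, so x* = 7.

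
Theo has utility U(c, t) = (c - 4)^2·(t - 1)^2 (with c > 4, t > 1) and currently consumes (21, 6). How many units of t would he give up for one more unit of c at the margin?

MRS = 5/17

MU_c = 2·(c−4)·(t−1)^2, MU_t = 2·(c−4)^2·(t−1).
MRS = (t−1)/(c−4).
At (21, 6): MRS = 5/17.
That is, one extra unit of c is worth 5/17 units of t at the margin.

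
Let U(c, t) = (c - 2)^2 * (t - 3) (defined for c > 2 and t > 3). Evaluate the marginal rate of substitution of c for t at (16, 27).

MU_c = 2·(c−2)·(t−3), MU_t = (c−2)^2.
MRS = (2/1)·(t−3)/(c−2).
At (16, 27): MRS = 24/7.
The indifference curve has slope −24/7 at this bundle.

MRS = 24/7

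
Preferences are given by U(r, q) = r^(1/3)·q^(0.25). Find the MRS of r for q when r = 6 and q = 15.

MU_r = 1/3·r^(-2/3)·q^(0.25) and MU_q = 0.25·r^(1/3)·q^(-0.75).
MRS = MU_r/MU_q = (4/3)·q/r.
At (6, 15): MRS = 10/3.
The indifference curve has slope −10/3 at this bundle.

MRS = 10/3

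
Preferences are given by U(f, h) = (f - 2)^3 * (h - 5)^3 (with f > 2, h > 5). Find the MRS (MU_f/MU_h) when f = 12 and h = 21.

MU_f = 3·(f−2)^2·(h−5)^3, MU_h = 3·(f−2)^3·(h−5)^2.
MRS = (h−5)/(f−2).
At (12, 21): MRS = 1.6.
The indifference curve has slope −1.6 at this bundle.

MRS = 1.6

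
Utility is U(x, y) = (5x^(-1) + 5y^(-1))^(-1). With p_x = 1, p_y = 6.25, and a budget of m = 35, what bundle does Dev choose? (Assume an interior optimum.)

x* = 10, y* = 4

For CES with ρ = -1, MRS = (y/x)^2.
Tangency: set MRS = p_x/p_y = 1/6.25 = 4/25.
So (y/x)^2 = 4/25; taking the square root, y/x = 0.4, i.e. y = 0.4·x.
Substitute into the budget 1·x + 6.25·y = 35: 3.5·x = 35, so x* = 10 and y* = 0.4·10 = 4.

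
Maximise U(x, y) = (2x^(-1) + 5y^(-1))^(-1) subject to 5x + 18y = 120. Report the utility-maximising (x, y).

For CES with ρ = -1, MRS = (2/5)·(y/x)^2.
Tangency: set MRS = p_x/p_y = 5/18.
So (y/x)^2 = 25/36; taking the square root, y/x = 5/6, i.e. y = (5/6)·x.
Substitute into the budget 5·x + 18·y = 120: 20·x = 120, so x* = 6 and y* = (5/6)·6 = 5.

x* = 6, y* = 5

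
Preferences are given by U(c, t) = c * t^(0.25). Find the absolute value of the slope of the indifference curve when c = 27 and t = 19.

MU_c = t^(0.25) and MU_t = 0.25·c·t^(-0.75).
MRS = MU_c/MU_t = (4)·t/c.
At (27, 19): MRS = 76/27.
The indifference curve has slope −76/27 at this bundle.

MRS = 76/27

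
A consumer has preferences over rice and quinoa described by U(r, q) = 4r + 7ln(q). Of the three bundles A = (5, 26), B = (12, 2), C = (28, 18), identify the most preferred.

Bundle C

Evaluate utility at each bundle:
U(A) = 42.807.
U(B) = 52.852.
U(C) = 132.233.
Highest utility is C, so C ≻ B ≻ A.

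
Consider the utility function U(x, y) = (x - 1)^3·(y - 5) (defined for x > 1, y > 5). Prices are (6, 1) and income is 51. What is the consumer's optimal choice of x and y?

MU_x = 3·(x−1)^2·(y−5), MU_y = (x−1)^3.
MRS = (3/1)·(y−5)/(x−1).
Tangency: set MRS = p_x/p_y = 6/1 = 6.
So (3/1)·(y − 5)/(x − 1) = 6, i.e. (y − 5) = 2·(x − 1).
Rewrite the budget in excess-of-subsistence terms: 6·(x − 1) + 1·(y − 5) = 51 − 6·1 − 1·5 = 40.
Substituting, 8·(x − 1) = 40, so x − 1 = 5 and x* = 6.
Then y − 5 = 2·5 = 10, so y* = 15.

x* = 6, y* = 15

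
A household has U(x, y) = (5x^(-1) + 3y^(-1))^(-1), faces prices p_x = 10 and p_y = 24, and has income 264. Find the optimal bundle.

x* = 12, y* = 6

For CES with ρ = -1, MRS = (5/3)·(y/x)^2.
Tangency: set MRS = p_x/p_y = 10/24 = 5/12.
So (y/x)^2 = 0.25; taking the square root, y/x = 0.5, i.e. y = 0.5·x.
Substitute into the budget 10·x + 24·y = 264: 22·x = 264, so x* = 12 and y* = 0.5·12 = 6.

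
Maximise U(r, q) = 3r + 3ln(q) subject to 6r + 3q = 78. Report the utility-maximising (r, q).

r* = 12, q* = 2

MU_r = 3, MU_q = 3/q.
MRS = 3 ÷ (3/q).
Tangency: set MRS = p_r/p_q = 6/3 = 2.
MRS depends only on q: q = 2 ⇒ q* = 2.
From the budget, 6·r = 78 − 3·2 = 72, so r* = 12.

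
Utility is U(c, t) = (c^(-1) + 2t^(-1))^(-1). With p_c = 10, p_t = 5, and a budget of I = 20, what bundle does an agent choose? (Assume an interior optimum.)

c* = 1, t* = 2

For CES with ρ = -1, MRS = (1/2)·(t/c)^2.
Tangency: set MRS = p_c/p_t = 10/5 = 2.
So (t/c)^2 = 4; taking the square root, t/c = 2, i.e. t = 2·c.
Substitute into the budget 10·c + 5·t = 20: 20·c = 20, so c* = 1 and t* = 2·1 = 2.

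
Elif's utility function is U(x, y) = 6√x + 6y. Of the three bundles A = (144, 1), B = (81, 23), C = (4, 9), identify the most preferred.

Bundle B

Evaluate utility at each bundle:
U(A) = 78.000.
U(B) = 192.000.
U(C) = 66.000.
Highest utility is B, so B ≻ A ≻ C.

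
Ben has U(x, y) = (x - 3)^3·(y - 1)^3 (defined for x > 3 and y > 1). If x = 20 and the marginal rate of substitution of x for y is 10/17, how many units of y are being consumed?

y = 11

MU_x = 3·(x−3)^2·(y−1)^3, MU_y = 3·(x−3)^3·(y−1)^2.
MRS = (y−1)/(x−3).
Substitute x = 20: MRS = (y − 1)/17. Setting this equal to 10/17 gives y − 1 = (10/17)·17 = 10, so y = 11.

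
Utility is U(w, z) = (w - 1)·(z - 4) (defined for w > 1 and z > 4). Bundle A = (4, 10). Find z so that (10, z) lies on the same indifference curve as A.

z = 6

U(4, 10) = 18.
Set U(10, z) = 18 and solve.
With w = 10: (10 − 1) = 9, so (z − 4) = 18/9 = 2.
So z = 4 + 2 = 6.
Check: U(10, 6) = 18.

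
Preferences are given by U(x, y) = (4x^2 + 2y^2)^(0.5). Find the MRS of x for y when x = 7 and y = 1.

MRS = 14

For CES with ρ = 2, MRS = (4/2)·(y/x)^(-1).
At (7, 1): MRS = 14.
So at (7, 1) the consumer would give up 14 units of y for one more unit of x.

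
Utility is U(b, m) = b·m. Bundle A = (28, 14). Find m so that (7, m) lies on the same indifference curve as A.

U(28, 14) = 392.
Set U(7, m) = 392 and solve.
With b = 7: m = 392/7 = 56.
Check: U(7, 56) = 392.

m = 56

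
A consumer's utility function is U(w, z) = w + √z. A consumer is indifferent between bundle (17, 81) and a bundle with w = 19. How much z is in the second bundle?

U(17, 81) = 26.
Set U(19, z) = 26 and solve.
With w = 19: √z = 26 − 19 = 7, so √z = 7 and z = 49.
Check: U(19, 49) = 26.

z = 49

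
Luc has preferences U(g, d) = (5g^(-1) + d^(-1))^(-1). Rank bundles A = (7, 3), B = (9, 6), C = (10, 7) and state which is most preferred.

Bundle C

Evaluate utility at each bundle:
U(A) = 0.955.
U(B) = 1.385.
U(C) = 1.556.
Highest utility is C, so C ≻ B ≻ A.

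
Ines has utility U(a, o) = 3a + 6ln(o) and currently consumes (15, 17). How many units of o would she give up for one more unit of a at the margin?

MRS = 8.5

MU_a = 3, MU_o = 6/o.
MRS = 3 ÷ (6/o).
At (15, 17): MRS = 8.5.
The indifference curve has slope −8.5 at this bundle.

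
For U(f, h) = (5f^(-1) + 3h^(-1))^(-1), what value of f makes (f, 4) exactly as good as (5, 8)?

U depends on (f, h) only through S = 5f^(-1) + 3h^(-1), so equal utility means equal S. At (5, 8): S = 1.375.
With h = 4: 3·4^(-1) = 0.75, so 5f^(-1) = 1.375 − 0.75 = 0.625, i.e. f^(-1) = 0.125.
Hence f = 1/0.125 = 8.
Check: U(8, 4) = 0.7273.

f = 8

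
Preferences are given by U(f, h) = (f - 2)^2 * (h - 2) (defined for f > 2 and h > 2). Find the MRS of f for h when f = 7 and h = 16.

MRS = 5.6

MU_f = 2·(f−2)·(h−2), MU_h = (f−2)^2.
MRS = (2/1)·(h−2)/(f−2).
At (7, 16): MRS = 5.6.
The indifference curve has slope −5.6 at this bundle.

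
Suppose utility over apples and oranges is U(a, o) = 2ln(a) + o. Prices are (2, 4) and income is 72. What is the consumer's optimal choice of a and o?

MU_a = 2/a, MU_o = 1.
MRS = 2/a ÷ 1.
Tangency: set MRS = p_a/p_o = 2/4 = 0.5.
MRS depends only on a: 2/a = 0.5 ⇒ a* = 2/0.5 = 4.
From the budget, 4·o = 72 − 2·4 = 64, so o* = 16.

a* = 4, o* = 16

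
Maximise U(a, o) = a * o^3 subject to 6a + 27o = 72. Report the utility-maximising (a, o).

a* = 3, o* = 2

MU_a = o^3 and MU_o = 3·a·o^2.
MRS = MU_a/MU_o = (1/3)·o/a.
Tangency: set MRS = p_a/p_o = 6/27 = 2/9.
So (1/3)·o/a = 2/9, i.e. o = (2/3)·a.
Substitute into the budget 6·a + 27·o = 72: 24·a = 72, so a* = 3.
Then o* = (2/3)·3 = 2.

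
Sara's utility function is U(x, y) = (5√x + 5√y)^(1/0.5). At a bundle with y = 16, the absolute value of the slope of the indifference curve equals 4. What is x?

For CES with ρ = 0.5, MRS = √(y/x).
Setting √(16/x) = 4 gives 16/x = 16 and x = 1.

x = 1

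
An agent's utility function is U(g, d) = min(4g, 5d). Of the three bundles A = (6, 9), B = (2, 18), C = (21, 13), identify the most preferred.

Bundle C

Evaluate utility at each bundle:
U(A) = 24.
U(B) = 8.
U(C) = 65.
Highest utility is C, so C ≻ A ≻ B.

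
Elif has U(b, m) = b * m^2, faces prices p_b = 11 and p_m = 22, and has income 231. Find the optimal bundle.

MU_b = m^2 and MU_m = 2·b·m.
MRS = MU_b/MU_m = (1/2)·m/b.
Tangency: set MRS = p_b/p_m = 11/22 = 0.5.
So (1/2)·m/b = 0.5, i.e. m = b.
Substitute into the budget 11·b + 22·m = 231: 33·b = 231, so b* = 7.
Then m* = 7.

b* = 7, m* = 7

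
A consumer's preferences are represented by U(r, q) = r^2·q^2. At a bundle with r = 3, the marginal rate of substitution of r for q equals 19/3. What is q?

MU_r = 2·r·q^2 and MU_q = 2·r^2·q.
MRS = MU_r/MU_q = q/r.
Substitute r = 3: MRS = q/3. Setting q/3 = 19/3 gives q = (19/3)·3 = 19.

q = 19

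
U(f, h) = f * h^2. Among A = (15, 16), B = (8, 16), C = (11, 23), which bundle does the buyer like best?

Evaluate utility at each bundle:
U(A) = 3840.
U(B) = 2048.
U(C) = 5819.
Highest utility is C, so C ≻ A ≻ B.

Bundle C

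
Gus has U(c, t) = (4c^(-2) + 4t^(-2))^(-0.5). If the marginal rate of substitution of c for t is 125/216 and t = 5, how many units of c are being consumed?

For CES with ρ = -2, MRS = (t/c)^3.
Setting (5/c)^3 = 125/216 gives 5/c = 5/6 and c = 6.

c = 6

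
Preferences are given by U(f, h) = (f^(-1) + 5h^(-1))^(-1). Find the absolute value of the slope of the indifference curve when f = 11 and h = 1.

For CES with ρ = -1, MRS = (1/5)·(h/f)^2.
At (11, 1): MRS = 1/605.
That is, one extra unit of f is worth 1/605 units of h at the margin.

MRS = 1/605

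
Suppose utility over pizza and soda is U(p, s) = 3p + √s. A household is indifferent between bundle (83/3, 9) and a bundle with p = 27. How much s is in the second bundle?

U(83/3, 9) = 86.
Set U(27, s) = 86 and solve.
With p = 27: √s = 86 − 3·27 = 5, so √s = 5 and s = 25.
Check: U(27, 25) = 86.

s = 25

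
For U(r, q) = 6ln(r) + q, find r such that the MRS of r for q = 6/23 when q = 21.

r = 23

MU_r = 6/r, MU_q = 1.
MRS = 6/r ÷ 1.
MRS depends only on r: 6/r = 6/23 ⇒ r = 6/(6/23) = 23.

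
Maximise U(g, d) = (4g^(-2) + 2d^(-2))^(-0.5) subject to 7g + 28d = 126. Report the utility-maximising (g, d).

For CES with ρ = -2, MRS = (4/2)·(d/g)^3.
Tangency: set MRS = p_g/p_d = 7/28 = 0.25.
So (d/g)^3 = 0.125; taking the cube root, d/g = 0.5, i.e. d = 0.5·g.
Substitute into the budget 7·g + 28·d = 126: 21·g = 126, so g* = 6 and d* = 0.5·6 = 3.

g* = 6, d* = 3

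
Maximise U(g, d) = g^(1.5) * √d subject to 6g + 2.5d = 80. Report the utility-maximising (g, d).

g* = 10, d* = 8

MU_g = 1.5·√g·√d and MU_d = 0.5·g^(1.5)·d^(-0.5).
MRS = MU_g/MU_d = (3)·d/g.
Tangency: set MRS = p_g/p_d = 6/2.5 = 2.4.
So (3)·d/g = 2.4, i.e. d = 0.8·g.
Substitute into the budget 6·g + 2.5·d = 80: 8·g = 80, so g* = 10.
Then d* = 0.8·10 = 8.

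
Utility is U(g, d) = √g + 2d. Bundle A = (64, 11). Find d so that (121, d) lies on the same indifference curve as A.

d = 9.5

U(64, 11) = 30.
Set U(121, d) = 30 and solve.
With g = 121: √121 = 11, so 2d = 30 − 11 = 19 and d = 9.5.
Check: U(121, 9.5) = 30.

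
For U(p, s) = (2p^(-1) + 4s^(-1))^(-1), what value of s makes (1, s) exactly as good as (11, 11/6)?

U depends on (p, s) only through S = 2p^(-1) + 4s^(-1), so equal utility means equal S. At (11, 11/6): S = 26/11.
With p = 1: 2·1^(-1) = 2, so 4s^(-1) = 26/11 − 2 = 4/11, i.e. s^(-1) = 1/11.
Hence s = 1/(1/11) = 11.
Check: U(1, 11) = 0.4231.

s = 11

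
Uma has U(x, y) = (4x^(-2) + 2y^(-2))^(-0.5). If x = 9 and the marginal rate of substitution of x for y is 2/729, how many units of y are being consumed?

For CES with ρ = -2, MRS = (4/2)·(y/x)^3.
Setting (4/2)·(y/9)^3 = 2/729 gives (y/9)^3 = 1/729, so y/9 = 1/9 and y = 1.

y = 1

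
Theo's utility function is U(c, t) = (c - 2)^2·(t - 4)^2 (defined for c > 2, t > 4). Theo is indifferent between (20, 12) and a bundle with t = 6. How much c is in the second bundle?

U(20, 12) = 20736.
Set U(c, 6) = 20736 and solve.
With t = 6: (6 − 4)^2 = 4, so (c − 2)^2 = 20736/4 = 5184.
Taking the square root (with c > 2): c − 2 = 72, so c = 74.
Check: U(74, 6) = 20736.

c = 74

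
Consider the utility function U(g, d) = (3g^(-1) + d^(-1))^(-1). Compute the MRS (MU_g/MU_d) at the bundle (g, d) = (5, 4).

For CES with ρ = -1, MRS = (3/1)·(d/g)^2.
At (5, 4): MRS = 48/25.
So at (5, 4) the consumer would give up 48/25 units of d for one more unit of g.

MRS = 48/25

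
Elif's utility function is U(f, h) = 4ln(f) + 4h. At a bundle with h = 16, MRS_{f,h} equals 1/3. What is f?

MU_f = 4/f, MU_h = 4.
MRS = 4/f ÷ 4.
MRS depends only on f: 1/f = 1/3 ⇒ f = 1/(1/3) = 3.

f = 3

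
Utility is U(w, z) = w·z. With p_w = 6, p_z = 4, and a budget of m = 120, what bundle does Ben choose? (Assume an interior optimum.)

MU_w = z and MU_z = w.
MRS = MU_w/MU_z = z/w.
Tangency: set MRS = p_w/p_z = 6/4 = 1.5.
So z/w = 1.5, i.e. z = 1.5·w.
Substitute into the budget 6·w + 4·z = 120: 12·w = 120, so w* = 10.
Then z* = 1.5·10 = 15.

w* = 10, z* = 15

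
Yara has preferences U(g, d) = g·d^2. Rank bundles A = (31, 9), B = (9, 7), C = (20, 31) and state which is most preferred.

Evaluate utility at each bundle:
U(A) = 2511.
U(B) = 441.
U(C) = 19220.
Highest utility is C, so C ≻ A ≻ B.

Bundle C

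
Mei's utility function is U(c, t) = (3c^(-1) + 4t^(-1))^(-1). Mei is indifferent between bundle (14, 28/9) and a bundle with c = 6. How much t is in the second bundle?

t = 4

U depends on (c, t) only through S = 3c^(-1) + 4t^(-1), so equal utility means equal S. At (14, 28/9): S = 1.5.
With c = 6: 3·6^(-1) = 0.5, so 4t^(-1) = 1.5 − 0.5 = 1, i.e. t^(-1) = 0.25.
Hence t = 1/0.25 = 4.
Check: U(6, 4) = 0.6667.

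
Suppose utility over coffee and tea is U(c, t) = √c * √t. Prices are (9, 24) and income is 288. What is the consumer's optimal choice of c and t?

MU_c = 0.5·c^(-0.5)·√t and MU_t = 0.5·√c·t^(-0.5).
MRS = MU_c/MU_t = t/c.
Tangency: set MRS = p_c/p_t = 9/24 = 0.375.
So t/c = 0.375, i.e. t = 0.375·c.
Substitute into the budget 9·c + 24·t = 288: 18·c = 288, so c* = 16.
Then t* = 0.375·16 = 6.

c* = 16, t* = 6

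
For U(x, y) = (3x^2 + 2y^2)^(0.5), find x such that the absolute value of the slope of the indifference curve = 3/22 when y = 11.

x = 1

For CES with ρ = 2, MRS = (3/2)·(y/x)^(-1).
Setting (3/2)·(11/x)^(-1) = 3/22 gives (11/x)^(-1) = 1/11, so 11/x = 11 and x = 1.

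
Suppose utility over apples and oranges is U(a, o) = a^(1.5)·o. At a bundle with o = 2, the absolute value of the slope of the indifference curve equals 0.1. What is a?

a = 30

MU_a = 1.5·√a·o and MU_o = a^(1.5).
MRS = MU_a/MU_o = (1.5)·o/a.
Substitute o = 2: MRS = 3/a. Setting 3/a = 0.1 gives a = 3/0.1 = 30.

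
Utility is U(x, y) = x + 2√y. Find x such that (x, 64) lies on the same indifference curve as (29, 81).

U(29, 81) = 47.
Set U(x, 64) = 47 and solve.
With y = 64: √64 = 8, so x = 47 − 2·8 = 31.
Check: U(31, 64) = 47.

x = 31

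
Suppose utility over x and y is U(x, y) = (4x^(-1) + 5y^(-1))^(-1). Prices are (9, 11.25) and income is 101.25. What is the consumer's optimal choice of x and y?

x* = 5, y* = 5

For CES with ρ = -1, MRS = (4/5)·(y/x)^2.
Tangency: set MRS = p_x/p_y = 9/11.25 = 0.8.
So (y/x)^2 = 1; taking the square root, y/x = 1, i.e. y = x.
Substitute into the budget 9·x + 11.25·y = 101.25: 20.25·x = 101.25, so x* = 5 and y* = 5.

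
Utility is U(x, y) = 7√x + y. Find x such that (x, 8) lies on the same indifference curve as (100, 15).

x = 121

U(100, 15) = 85.
Set U(x, 8) = 85 and solve.
With y = 8: 7√x = 85 − 8 = 77, so √x = 11 and x = 121.
Check: U(121, 8) = 85.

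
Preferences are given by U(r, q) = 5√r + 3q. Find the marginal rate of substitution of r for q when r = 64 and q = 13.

MU_r = 5/(2√r), MU_q = 3.
MRS = 5/(2√r) ÷ 3.
At (64, 13): MRS = 5/48.
That is, one extra unit of r is worth 5/48 units of q at the margin.

MRS = 5/48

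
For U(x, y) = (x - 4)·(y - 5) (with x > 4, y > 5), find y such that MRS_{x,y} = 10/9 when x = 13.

y = 15

MU_x = (y−5), MU_y = (x−4).
MRS = (y−5)/(x−4).
Substitute x = 13: MRS = (y − 5)/9. Setting this equal to 10/9 gives y − 5 = (10/9)·9 = 10, so y = 15.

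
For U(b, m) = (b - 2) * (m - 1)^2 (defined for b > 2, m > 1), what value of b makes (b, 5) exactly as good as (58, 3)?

b = 16

U(58, 3) = 224.
Set U(b, 5) = 224 and solve.
With m = 5: (5 − 1)^2 = 16, so (b − 2) = 224/16 = 14.
So b = 2 + 14 = 16.
Check: U(16, 5) = 224.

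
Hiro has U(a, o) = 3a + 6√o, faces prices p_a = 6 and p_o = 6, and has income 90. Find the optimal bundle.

MU_a = 3, MU_o = 6/(2√o).
MRS = 3 ÷ (6/(2√o)).
Tangency: set MRS = p_a/p_o = 6/6 = 1.
MRS depends only on o: √o = 1 ⇒ √o = 1 ⇒ o* = 1.
From the budget, 6·a = 90 − 6·1 = 84, so a* = 14.

a* = 14, o* = 1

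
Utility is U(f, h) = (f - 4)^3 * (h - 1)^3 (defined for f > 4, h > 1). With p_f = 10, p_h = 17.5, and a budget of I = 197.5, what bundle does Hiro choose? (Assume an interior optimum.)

f* = 11, h* = 5

MU_f = 3·(f−4)^2·(h−1)^3, MU_h = 3·(f−4)^3·(h−1)^2.
MRS = (h−1)/(f−4).
Tangency: set MRS = p_f/p_h = 10/17.5 = 4/7.
So (h − 1)/(f − 4) = 4/7, i.e. (h − 1) = (4/7)·(f − 4).
Rewrite the budget in excess-of-subsistence terms: 10·(f − 4) + 17.5·(h − 1) = 197.5 − 10·4 − 17.5·1 = 140.
Substituting, 20·(f − 4) = 140, so f − 4 = 7 and f* = 11.
Then h − 1 = (4/7)·7 = 4, so h* = 5.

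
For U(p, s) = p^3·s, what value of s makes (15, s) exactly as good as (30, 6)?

U(30, 6) = 162000.
Set U(15, s) = 162000 and solve.
With p = 15: 15^3 = 3375, so s = 162000/3375 = 48.
Check: U(15, 48) = 162000.

s = 48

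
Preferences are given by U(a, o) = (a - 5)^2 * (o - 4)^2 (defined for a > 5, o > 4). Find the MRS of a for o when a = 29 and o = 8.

MU_a = 2·(a−5)·(o−4)^2, MU_o = 2·(a−5)^2·(o−4).
MRS = (o−4)/(a−5).
At (29, 8): MRS = 1/6.
That is, one extra unit of a is worth 1/6 units of o at the margin.

MRS = 1/6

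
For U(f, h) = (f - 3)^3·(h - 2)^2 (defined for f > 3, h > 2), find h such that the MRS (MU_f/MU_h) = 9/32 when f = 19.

h = 5

MU_f = 3·(f−3)^2·(h−2)^2, MU_h = 2·(f−3)^3·(h−2).
MRS = (3/2)·(h−2)/(f−3).
Substitute f = 19: MRS = (h − 2)/(32/3). Setting this equal to 9/32 gives h − 2 = (9/32)·(32/3) = 3, so h = 5.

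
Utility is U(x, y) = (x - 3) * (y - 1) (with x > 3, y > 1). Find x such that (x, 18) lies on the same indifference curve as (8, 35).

U(8, 35) = 170.
Set U(x, 18) = 170 and solve.
With y = 18: (18 − 1) = 17, so (x − 3) = 170/17 = 10.
So x = 3 + 10 = 13.
Check: U(13, 18) = 170.

x = 13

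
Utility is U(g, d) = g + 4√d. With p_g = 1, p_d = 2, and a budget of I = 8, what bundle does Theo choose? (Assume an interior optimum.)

g* = 6, d* = 1

MU_g = 1, MU_d = 4/(2√d).
MRS = 1 ÷ (4/(2√d)).
Tangency: set MRS = p_g/p_d = 1/2 = 0.5.
MRS depends only on d: 0.5·√d = 0.5 ⇒ √d = 0.5/0.5 = 1 ⇒ d* = 1.
From the budget, 1·g = 8 − 2·1 = 6, so g* = 6.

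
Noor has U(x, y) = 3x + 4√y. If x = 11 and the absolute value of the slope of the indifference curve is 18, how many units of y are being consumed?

y = 144

MU_x = 3, MU_y = 4/(2√y).
MRS = 3 ÷ (4/(2√y)).
MRS depends only on y: 1.5·√y = 18 ⇒ √y = 18/1.5 = 12 ⇒ y = 144.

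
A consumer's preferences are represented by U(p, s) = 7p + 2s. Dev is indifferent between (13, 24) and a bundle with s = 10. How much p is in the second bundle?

p = 17

U(13, 24) = 139.
Set U(p, 10) = 139 and solve.
7p + 2·10 = 139 ⇒ 7p = 119 ⇒ p = 17.
Check: U(17, 10) = 139.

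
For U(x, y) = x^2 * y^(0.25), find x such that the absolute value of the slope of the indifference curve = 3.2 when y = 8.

MU_x = 2·x·y^(0.25) and MU_y = 0.25·x^2·y^(-0.75).
MRS = MU_x/MU_y = (8)·y/x.
Substitute y = 8: MRS = 64/x. Setting 64/x = 3.2 gives x = 64/3.2 = 20.

x = 20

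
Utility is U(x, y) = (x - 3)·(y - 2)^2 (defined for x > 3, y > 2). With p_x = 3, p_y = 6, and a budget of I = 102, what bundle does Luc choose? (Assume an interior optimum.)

MU_x = (y−2)^2, MU_y = 2·(x−3)·(y−2).
MRS = (1/2)·(y−2)/(x−3).
Tangency: set MRS = p_x/p_y = 3/6 = 0.5.
So (1/2)·(y − 2)/(x − 3) = 0.5, i.e. (y − 2) = (x − 3).
Rewrite the budget in excess-of-subsistence terms: 3·(x − 3) + 6·(y − 2) = 102 − 3·3 − 6·2 = 81.
Substituting, 9·(x − 3) = 81, so x − 3 = 9 and x* = 12.
Then y − 2 = 9, so y* = 11.

x* = 12, y* = 11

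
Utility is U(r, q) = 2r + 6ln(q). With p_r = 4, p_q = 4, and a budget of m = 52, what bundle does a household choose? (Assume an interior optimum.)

r* = 10, q* = 3

MU_r = 2, MU_q = 6/q.
MRS = 2 ÷ (6/q).
Tangency: set MRS = p_r/p_q = 4/4 = 1.
MRS depends only on q: (1/3)·q = 1 ⇒ q* = 1/(1/3) = 3.
From the budget, 4·r = 52 − 4·3 = 40, so r* = 10.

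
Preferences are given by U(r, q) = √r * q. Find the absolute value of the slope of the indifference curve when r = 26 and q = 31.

MRS = 31/52

MU_r = 0.5·r^(-0.5)·q and MU_q = √r.
MRS = MU_r/MU_q = (0.5)·q/r.
At (26, 31): MRS = 31/52.
So at (26, 31) the consumer would give up 31/52 units of q for one more unit of r.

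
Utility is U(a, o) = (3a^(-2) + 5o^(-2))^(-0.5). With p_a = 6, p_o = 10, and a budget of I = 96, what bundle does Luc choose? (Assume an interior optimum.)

For CES with ρ = -2, MRS = (3/5)·(o/a)^3.
Tangency: set MRS = p_a/p_o = 6/10 = 0.6.
So (o/a)^3 = 1; taking the cube root, o/a = 1, i.e. o = a.
Substitute into the budget 6·a + 10·o = 96: 16·a = 96, so a* = 6 and o* = 6.

a* = 6, o* = 6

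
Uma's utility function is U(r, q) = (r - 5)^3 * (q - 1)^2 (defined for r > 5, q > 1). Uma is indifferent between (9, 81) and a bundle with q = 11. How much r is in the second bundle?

U(9, 81) = 409600.
Set U(r, 11) = 409600 and solve.
With q = 11: (11 − 1)^2 = 100, so (r − 5)^3 = 409600/100 = 4096.
Taking the cube root (with r > 5): r − 5 = 16, so r = 21.
Check: U(21, 11) = 409600.

r = 21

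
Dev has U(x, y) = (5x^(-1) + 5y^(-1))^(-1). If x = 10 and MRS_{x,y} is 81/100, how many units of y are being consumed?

For CES with ρ = -1, MRS = (y/x)^2.
Setting (y/10)^2 = 81/100 gives y/10 = 0.9 and y = 9.

y = 9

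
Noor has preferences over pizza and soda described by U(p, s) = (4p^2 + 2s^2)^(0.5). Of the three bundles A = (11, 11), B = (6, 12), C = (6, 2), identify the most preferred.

Evaluate utility at each bundle:
U(A) = 26.944.
U(B) = 20.785.
U(C) = 12.329.
Highest utility is A, so A ≻ B ≻ C.

Bundle A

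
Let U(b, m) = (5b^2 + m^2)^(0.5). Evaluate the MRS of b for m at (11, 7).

For CES with ρ = 2, MRS = (5/1)·(m/b)^(-1).
At (11, 7): MRS = 55/7.
The indifference curve has slope −55/7 at this bundle.

MRS = 55/7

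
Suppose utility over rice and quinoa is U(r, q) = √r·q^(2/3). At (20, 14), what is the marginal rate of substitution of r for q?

MRS = 21/40

MU_r = 0.5·r^(-0.5)·q^(2/3) and MU_q = 2/3·√r·q^(-1/3).
MRS = MU_r/MU_q = (0.75)·q/r.
At (20, 14): MRS = 21/40.
That is, one extra unit of r is worth 21/40 units of q at the margin.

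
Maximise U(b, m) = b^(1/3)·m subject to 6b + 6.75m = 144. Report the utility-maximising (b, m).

b* = 6, m* = 16

MU_b = 1/3·b^(-2/3)·m and MU_m = b^(1/3).
MRS = MU_b/MU_m = (1/3)·m/b.
Tangency: set MRS = p_b/p_m = 6/6.75 = 8/9.
So (1/3)·m/b = 8/9, i.e. m = (8/3)·b.
Substitute into the budget 6·b + 6.75·m = 144: 24·b = 144, so b* = 6.
Then m* = (8/3)·6 = 16.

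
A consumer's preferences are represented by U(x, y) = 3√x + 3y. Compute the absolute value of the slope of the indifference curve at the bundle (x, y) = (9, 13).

MRS = 1/6

MU_x = 3/(2√x), MU_y = 3.
MRS = 3/(2√x) ÷ 3.
At (9, 13): MRS = 1/6.
The indifference curve has slope −1/6 at this bundle.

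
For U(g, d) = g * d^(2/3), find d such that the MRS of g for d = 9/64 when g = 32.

MU_g = d^(2/3) and MU_d = 2/3·g·d^(-1/3).
MRS = MU_g/MU_d = (1.5)·d/g.
Substitute g = 32: MRS = d/(64/3). Setting d/(64/3) = 9/64 gives d = (9/64)·(64/3) = 3.

d = 3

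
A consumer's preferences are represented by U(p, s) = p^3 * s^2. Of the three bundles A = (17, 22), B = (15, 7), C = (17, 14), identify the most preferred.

Bundle A

Evaluate utility at each bundle:
U(A) = 2377892.
U(B) = 165375.
U(C) = 962948.
Highest utility is A, so A ≻ C ≻ B.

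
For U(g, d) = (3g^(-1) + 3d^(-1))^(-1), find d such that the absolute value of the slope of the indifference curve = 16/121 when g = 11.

For CES with ρ = -1, MRS = (d/g)^2.
Setting (d/11)^2 = 16/121 gives d/11 = 4/11 and d = 4.

d = 4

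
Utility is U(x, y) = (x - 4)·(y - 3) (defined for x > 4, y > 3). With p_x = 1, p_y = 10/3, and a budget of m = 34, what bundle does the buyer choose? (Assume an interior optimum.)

x* = 14, y* = 6

MU_x = (y−3), MU_y = (x−4).
MRS = (y−3)/(x−4).
Tangency: set MRS = p_x/p_y = 1/(10/3) = 0.3.
So (y − 3)/(x − 4) = 0.3, i.e. (y − 3) = 0.3·(x − 4).
Rewrite the budget in excess-of-subsistence terms: 1·(x − 4) + (10/3)·(y − 3) = 34 − 1·4 − (10/3)·3 = 20.
Substituting, 2·(x − 4) = 20, so x − 4 = 10 and x* = 14.
Then y − 3 = 0.3·10 = 3, so y* = 6.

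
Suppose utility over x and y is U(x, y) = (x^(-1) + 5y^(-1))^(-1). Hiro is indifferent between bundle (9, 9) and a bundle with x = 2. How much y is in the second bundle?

y = 30

U depends on (x, y) only through S = x^(-1) + 5y^(-1), so equal utility means equal S. At (9, 9): S = 2/3.
With x = 2: 2^(-1) = 0.5, so 5y^(-1) = 2/3 − 0.5 = 1/6, i.e. y^(-1) = 1/30.
Hence y = 1/(1/30) = 30.
Check: U(2, 30) = 1.5.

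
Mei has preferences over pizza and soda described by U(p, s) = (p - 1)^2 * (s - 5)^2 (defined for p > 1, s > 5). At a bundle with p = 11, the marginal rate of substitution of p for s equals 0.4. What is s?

s = 9

MU_p = 2·(p−1)·(s−5)^2, MU_s = 2·(p−1)^2·(s−5).
MRS = (s−5)/(p−1).
Substitute p = 11: MRS = (s − 5)/10. Setting this equal to 0.4 gives s − 5 = 0.4·10 = 4, so s = 9.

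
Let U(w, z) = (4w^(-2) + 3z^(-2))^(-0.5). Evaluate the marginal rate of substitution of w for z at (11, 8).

For CES with ρ = -2, MRS = (4/3)·(z/w)^3.
At (11, 8): MRS = 2048/3993.
That is, one extra unit of w is worth 2048/3993 units of z at the margin.

MRS = 2048/3993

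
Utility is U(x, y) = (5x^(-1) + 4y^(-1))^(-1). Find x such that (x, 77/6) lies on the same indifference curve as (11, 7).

U depends on (x, y) only through S = 5x^(-1) + 4y^(-1), so equal utility means equal S. At (11, 7): S = 79/77.
With y = 77/6: 4·(77/6)^(-1) = 24/77, so 5x^(-1) = 79/77 − 24/77 = 5/7, i.e. x^(-1) = 1/7.
Hence x = 1/(1/7) = 7.
Check: U(7, 77/6) = 0.9747.

x = 7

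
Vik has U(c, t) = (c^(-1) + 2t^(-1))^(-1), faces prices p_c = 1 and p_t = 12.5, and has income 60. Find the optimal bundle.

For CES with ρ = -1, MRS = (1/2)·(t/c)^2.
Tangency: set MRS = p_c/p_t = 1/12.5 = 2/25.
So (t/c)^2 = 4/25; taking the square root, t/c = 0.4, i.e. t = 0.4·c.
Substitute into the budget 1·c + 12.5·t = 60: 6·c = 60, so c* = 10 and t* = 0.4·10 = 4.

c* = 10, t* = 4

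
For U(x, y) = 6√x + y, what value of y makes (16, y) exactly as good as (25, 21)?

y = 27

U(25, 21) = 51.
Set U(16, y) = 51 and solve.
With x = 16: √16 = 4, so y = 51 − 6·4 = 27.
Check: U(16, 27) = 51.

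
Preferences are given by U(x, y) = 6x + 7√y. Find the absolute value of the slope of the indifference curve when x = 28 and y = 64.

MRS = 96/7

MU_x = 6, MU_y = 7/(2√y).
MRS = 6 ÷ (7/(2√y)).
At (28, 64): MRS = 96/7.
The indifference curve has slope −96/7 at this bundle.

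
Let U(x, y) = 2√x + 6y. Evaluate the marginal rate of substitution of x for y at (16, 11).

MRS = 1/24

MU_x = 2/(2√x), MU_y = 6.
MRS = 2/(2√x) ÷ 6.
At (16, 11): MRS = 1/24.
The indifference curve has slope −1/24 at this bundle.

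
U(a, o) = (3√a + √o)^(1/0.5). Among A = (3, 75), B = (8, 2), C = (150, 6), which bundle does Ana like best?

Bundle C

Evaluate utility at each bundle:
U(A) = 192.000.
U(B) = 98.000.
U(C) = 1536.000.
Highest utility is C, so C ≻ A ≻ B.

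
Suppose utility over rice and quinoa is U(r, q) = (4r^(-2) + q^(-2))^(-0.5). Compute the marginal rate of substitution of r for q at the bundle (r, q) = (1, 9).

MRS = 2916

For CES with ρ = -2, MRS = (4/1)·(q/r)^3.
At (1, 9): MRS = 2916.
The indifference curve has slope −2916 at this bundle.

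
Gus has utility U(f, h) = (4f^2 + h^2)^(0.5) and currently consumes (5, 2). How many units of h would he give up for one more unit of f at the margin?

For CES with ρ = 2, MRS = (4/1)·(h/f)^(-1).
At (5, 2): MRS = 10.
The indifference curve has slope −10 at this bundle.

MRS = 10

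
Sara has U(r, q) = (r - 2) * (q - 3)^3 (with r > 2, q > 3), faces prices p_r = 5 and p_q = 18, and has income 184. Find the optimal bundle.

r* = 8, q* = 8

MU_r = (q−3)^3, MU_q = 3·(r−2)·(q−3)^2.
MRS = (1/3)·(q−3)/(r−2).
Tangency: set MRS = p_r/p_q = 5/18.
So (1/3)·(q − 3)/(r − 2) = 5/18, i.e. (q − 3) = (5/6)·(r − 2).
Rewrite the budget in excess-of-subsistence terms: 5·(r − 2) + 18·(q − 3) = 184 − 5·2 − 18·3 = 120.
Substituting, 20·(r − 2) = 120, so r − 2 = 6 and r* = 8.
Then q − 3 = (5/6)·6 = 5, so q* = 8.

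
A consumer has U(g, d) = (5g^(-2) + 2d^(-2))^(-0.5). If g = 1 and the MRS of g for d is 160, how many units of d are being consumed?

For CES with ρ = -2, MRS = (5/2)·(d/g)^3.
Setting (5/2)·(d/1)^3 = 160 gives (d/1)^3 = 64, so d/1 = 4 and d = 4.

d = 4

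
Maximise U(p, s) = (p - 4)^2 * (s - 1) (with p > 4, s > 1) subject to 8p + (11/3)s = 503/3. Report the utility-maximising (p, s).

MU_p = 2·(p−4)·(s−1), MU_s = (p−4)^2.
MRS = (2/1)·(s−1)/(p−4).
Tangency: set MRS = p_p/p_s = 8/(11/3) = 24/11.
So (2/1)·(s − 1)/(p − 4) = 24/11, i.e. (s − 1) = (12/11)·(p − 4).
Rewrite the budget in excess-of-subsistence terms: 8·(p − 4) + (11/3)·(s − 1) = 503/3 − 8·4 − (11/3)·1 = 132.
Substituting, 12·(p − 4) = 132, so p − 4 = 11 and p* = 15.
Then s − 1 = (12/11)·11 = 12, so s* = 13.

p* = 15, s* = 13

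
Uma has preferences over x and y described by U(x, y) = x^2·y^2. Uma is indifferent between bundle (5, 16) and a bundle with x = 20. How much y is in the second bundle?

y = 4

U(5, 16) = 6400.
Set U(20, y) = 6400 and solve.
With x = 20: 20^2 = 400, so y^2 = 6400/400 = 16; taking the square root, y = 4.
Check: U(20, 4) = 6400.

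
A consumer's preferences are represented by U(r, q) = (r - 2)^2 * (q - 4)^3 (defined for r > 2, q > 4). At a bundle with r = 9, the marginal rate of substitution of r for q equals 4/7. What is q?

MU_r = 2·(r−2)·(q−4)^3, MU_q = 3·(r−2)^2·(q−4)^2.
MRS = (2/3)·(q−4)/(r−2).
Substitute r = 9: MRS = (q − 4)/10.5. Setting this equal to 4/7 gives q − 4 = (4/7)·10.5 = 6, so q = 10.

q = 10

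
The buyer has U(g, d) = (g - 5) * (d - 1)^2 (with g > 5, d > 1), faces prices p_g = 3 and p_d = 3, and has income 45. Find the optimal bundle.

MU_g = (d−1)^2, MU_d = 2·(g−5)·(d−1).
MRS = (1/2)·(d−1)/(g−5).
Tangency: set MRS = p_g/p_d = 3/3 = 1.
So (1/2)·(d − 1)/(g − 5) = 1, i.e. (d − 1) = 2·(g − 5).
Rewrite the budget in excess-of-subsistence terms: 3·(g − 5) + 3·(d − 1) = 45 − 3·5 − 3·1 = 27.
Substituting, 9·(g − 5) = 27, so g − 5 = 3 and g* = 8.
Then d − 1 = 2·3 = 6, so d* = 7.

g* = 8, d* = 7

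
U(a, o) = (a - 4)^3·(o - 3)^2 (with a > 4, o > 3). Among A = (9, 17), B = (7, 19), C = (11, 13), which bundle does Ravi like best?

Evaluate utility at each bundle:
U(A) = 24500.
U(B) = 6912.
U(C) = 34300.
Highest utility is C, so C ≻ A ≻ B.

Bundle C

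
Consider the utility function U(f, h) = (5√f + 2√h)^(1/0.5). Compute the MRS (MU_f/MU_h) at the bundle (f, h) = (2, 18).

MRS = 7.5

For CES with ρ = 0.5, MRS = (5/2)·√(h/f).
At (2, 18): MRS = 7.5.
That is, one extra unit of f is worth 7.5 units of h at the margin.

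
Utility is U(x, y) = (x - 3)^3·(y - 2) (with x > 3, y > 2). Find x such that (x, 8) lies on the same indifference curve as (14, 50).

x = 25

U(14, 50) = 63888.
Set U(x, 8) = 63888 and solve.
With y = 8: (8 − 2) = 6, so (x − 3)^3 = 63888/6 = 10648.
Taking the cube root (with x > 3): x − 3 = 22, so x = 25.
Check: U(25, 8) = 63888.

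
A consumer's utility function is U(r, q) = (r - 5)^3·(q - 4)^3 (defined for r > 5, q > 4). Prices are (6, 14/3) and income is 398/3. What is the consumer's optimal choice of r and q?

r* = 12, q* = 13

MU_r = 3·(r−5)^2·(q−4)^3, MU_q = 3·(r−5)^3·(q−4)^2.
MRS = (q−4)/(r−5).
Tangency: set MRS = p_r/p_q = 6/(14/3) = 9/7.
So (q − 4)/(r − 5) = 9/7, i.e. (q − 4) = (9/7)·(r − 5).
Rewrite the budget in excess-of-subsistence terms: 6·(r − 5) + (14/3)·(q − 4) = 398/3 − 6·5 − (14/3)·4 = 84.
Substituting, 12·(r − 5) = 84, so r − 5 = 7 and r* = 12.
Then q − 4 = (9/7)·7 = 9, so q* = 13.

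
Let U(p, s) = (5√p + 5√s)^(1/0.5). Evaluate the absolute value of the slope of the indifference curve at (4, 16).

MRS = 2

For CES with ρ = 0.5, MRS = √(s/p).
At (4, 16): MRS = 2.
That is, one extra unit of p is worth 2 units of s at the margin.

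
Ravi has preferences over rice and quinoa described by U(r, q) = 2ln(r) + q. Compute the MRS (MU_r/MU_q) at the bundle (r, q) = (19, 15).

MU_r = 2/r, MU_q = 1.
MRS = 2/r ÷ 1.
At (19, 15): MRS = 2/19.
The indifference curve has slope −2/19 at this bundle.

MRS = 2/19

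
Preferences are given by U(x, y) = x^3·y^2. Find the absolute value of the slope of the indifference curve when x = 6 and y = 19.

MRS = 4.75

MU_x = 3·x^2·y^2 and MU_y = 2·x^3·y.
MRS = MU_x/MU_y = (3/2)·y/x.
At (6, 19): MRS = 4.75.
So at (6, 19) the consumer would give up 4.75 units of y for one more unit of x.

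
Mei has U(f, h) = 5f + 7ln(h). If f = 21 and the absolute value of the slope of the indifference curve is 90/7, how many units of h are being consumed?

MU_f = 5, MU_h = 7/h.
MRS = 5 ÷ (7/h).
MRS depends only on h: (5/7)·h = 90/7 ⇒ h = (90/7)/(5/7) = 18.

h = 18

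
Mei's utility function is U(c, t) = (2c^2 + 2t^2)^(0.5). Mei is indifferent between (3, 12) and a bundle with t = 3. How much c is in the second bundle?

c = 12

U depends on (c, t) only through S = 2c^2 + 2t^2, so equal utility means equal S. At (3, 12): S = 306.
With t = 3: 2·3^2 = 18, so 2c^2 = 306 − 18 = 288, i.e. c^2 = 144.
Hence c = √144 = 12.
Check: U(12, 3) = 17.4929.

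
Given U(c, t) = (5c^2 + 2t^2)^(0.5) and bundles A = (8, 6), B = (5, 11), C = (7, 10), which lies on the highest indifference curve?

Bundle C

Evaluate utility at each bundle:
U(A) = 19.799.
U(B) = 19.157.
U(C) = 21.095.
Highest utility is C, so C ≻ A ≻ B.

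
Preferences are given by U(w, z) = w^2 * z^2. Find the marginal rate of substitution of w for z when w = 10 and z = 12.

MU_w = 2·w·z^2 and MU_z = 2·w^2·z.
MRS = MU_w/MU_z = z/w.
At (10, 12): MRS = 1.2.
So at (10, 12) the consumer would give up 1.2 units of z for one more unit of w.

MRS = 1.2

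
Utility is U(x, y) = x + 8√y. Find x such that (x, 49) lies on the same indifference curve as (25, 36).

U(25, 36) = 73.
Set U(x, 49) = 73 and solve.
With y = 49: √49 = 7, so x = 73 − 8·7 = 17.
Check: U(17, 49) = 73.

x = 17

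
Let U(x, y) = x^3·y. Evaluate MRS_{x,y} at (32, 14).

MRS = 21/16

MU_x = 3·x^2·y and MU_y = x^3.
MRS = MU_x/MU_y = (3/1)·y/x.
At (32, 14): MRS = 21/16.
So at (32, 14) the consumer would give up 21/16 units of y for one more unit of x.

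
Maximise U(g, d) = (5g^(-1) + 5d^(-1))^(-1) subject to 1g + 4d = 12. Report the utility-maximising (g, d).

g* = 4, d* = 2

For CES with ρ = -1, MRS = (d/g)^2.
Tangency: set MRS = p_g/p_d = 1/4 = 0.25.
So (d/g)^2 = 0.25; taking the square root, d/g = 0.5, i.e. d = 0.5·g.
Substitute into the budget 1·g + 4·d = 12: 3·g = 12, so g* = 4 and d* = 0.5·4 = 2.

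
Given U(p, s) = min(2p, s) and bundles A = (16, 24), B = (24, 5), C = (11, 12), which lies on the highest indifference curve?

Evaluate utility at each bundle:
U(A) = 24.
U(B) = 5.
U(C) = 12.
Highest utility is A, so A ≻ C ≻ B.

Bundle A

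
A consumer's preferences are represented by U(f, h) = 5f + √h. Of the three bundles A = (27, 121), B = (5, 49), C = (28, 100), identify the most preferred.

Bundle C

Evaluate utility at each bundle:
U(A) = 146.000.
U(B) = 32.000.
U(C) = 150.000.
Highest utility is C, so C ≻ A ≻ B.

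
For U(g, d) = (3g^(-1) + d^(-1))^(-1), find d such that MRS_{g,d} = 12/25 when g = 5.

d = 2

For CES with ρ = -1, MRS = (3/1)·(d/g)^2.
Setting (3/1)·(d/5)^2 = 12/25 gives (d/5)^2 = 4/25, so d/5 = 0.4 and d = 2.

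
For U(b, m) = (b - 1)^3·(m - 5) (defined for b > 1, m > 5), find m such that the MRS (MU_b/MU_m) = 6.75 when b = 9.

MU_b = 3·(b−1)^2·(m−5), MU_m = (b−1)^3.
MRS = (3/1)·(m−5)/(b−1).
Substitute b = 9: MRS = (m − 5)/(8/3). Setting this equal to 6.75 gives m − 5 = 6.75·(8/3) = 18, so m = 23.

m = 23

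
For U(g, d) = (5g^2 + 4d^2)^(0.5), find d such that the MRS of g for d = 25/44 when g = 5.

d = 11

For CES with ρ = 2, MRS = (5/4)·(d/g)^(-1).
Setting (5/4)·(d/5)^(-1) = 25/44 gives (d/5)^(-1) = 5/11, so d/5 = 2.2 and d = 11.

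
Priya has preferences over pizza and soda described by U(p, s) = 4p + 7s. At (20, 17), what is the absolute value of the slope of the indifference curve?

MU_p = 4, MU_s = 7, so MRS = 4/7 at every bundle.
At (20, 17): MRS = 4/7.
The indifference curve has slope −4/7 at this bundle.

MRS = 4/7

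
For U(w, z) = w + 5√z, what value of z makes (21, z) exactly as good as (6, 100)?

U(6, 100) = 56.
Set U(21, z) = 56 and solve.
With w = 21: 5√z = 56 − 21 = 35, so √z = 7 and z = 49.
Check: U(21, 49) = 56.

z = 49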